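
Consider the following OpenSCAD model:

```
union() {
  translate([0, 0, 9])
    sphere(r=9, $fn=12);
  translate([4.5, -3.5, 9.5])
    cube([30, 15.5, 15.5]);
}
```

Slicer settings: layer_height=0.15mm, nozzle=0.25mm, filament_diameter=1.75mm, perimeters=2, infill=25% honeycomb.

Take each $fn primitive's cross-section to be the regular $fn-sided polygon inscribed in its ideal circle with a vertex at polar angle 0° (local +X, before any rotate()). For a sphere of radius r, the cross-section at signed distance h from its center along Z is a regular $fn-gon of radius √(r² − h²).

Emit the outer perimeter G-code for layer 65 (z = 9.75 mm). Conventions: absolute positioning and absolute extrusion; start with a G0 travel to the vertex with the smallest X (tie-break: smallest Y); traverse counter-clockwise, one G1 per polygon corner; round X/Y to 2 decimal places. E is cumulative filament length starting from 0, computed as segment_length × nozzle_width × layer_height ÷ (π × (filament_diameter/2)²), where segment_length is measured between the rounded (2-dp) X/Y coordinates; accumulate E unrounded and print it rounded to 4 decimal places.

G0 X-8.97 Y0.00 Z9.75
G1 X-7.77 Y-4.48 E0.0723
G1 X-4.48 Y-7.77 E0.1448
G1 X0.00 Y-8.97 E0.2172
G1 X4.48 Y-7.77 E0.2895
G1 X7.77 Y-4.48 E0.3620
G1 X8.03 Y-3.50 E0.3778
G1 X34.50 Y-3.50 E0.7905
G1 X34.50 Y12.00 E1.0322
G1 X4.50 Y12.00 E1.4999
G1 X4.50 Y7.75 E1.5661
G1 X4.48 Y7.77 E1.5666
G1 X0.00 Y8.97 E1.6389
G1 X-4.48 Y7.77 E1.7112
G1 X-7.77 Y4.48 E1.7837
G1 X-8.97 Y0.00 E1.8560

At z = 9.75 mm: the sphere: section is a regular 12-gon, circumradius = √(r²−h²) = √(9²−0.75²) = 8.969; the cube at (4.5, -3.5) is present — its section is the full 30×15.5 rectangle; Taking the union: the regions partially overlap (shared area 36.68 mm²), so overlapping operands fuse into one piece — 1 connected region. The outline is a single polygon with 15 vertices. Extrusion per mm of travel: 0.25 × 0.15 / (π × 0.875²) = 0.015591. Accumulating E over each segment gives final E = 1.8560.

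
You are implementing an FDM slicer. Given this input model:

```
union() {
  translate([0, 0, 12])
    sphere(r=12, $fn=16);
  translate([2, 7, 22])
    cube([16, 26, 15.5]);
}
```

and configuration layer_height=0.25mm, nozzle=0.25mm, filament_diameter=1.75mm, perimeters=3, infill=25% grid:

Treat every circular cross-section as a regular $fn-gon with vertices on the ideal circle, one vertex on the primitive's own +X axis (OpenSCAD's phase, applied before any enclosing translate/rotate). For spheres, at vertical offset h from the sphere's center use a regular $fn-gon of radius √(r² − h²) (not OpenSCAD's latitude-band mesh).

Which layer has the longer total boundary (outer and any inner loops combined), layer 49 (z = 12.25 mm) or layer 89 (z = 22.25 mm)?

layer 89 (z = 22.25 mm)

Layer 49 (z = 12.25): the r=12 sphere slices to a regular 16-gon of circumradius 11.997 (√(r²−h²) with h=0.25 from center) (perimeter = 2·16·11.997·sin(180°/16) = 74.90 mm); the cube at (2, 7) does not reach this height (z outside [22, 37.5]); Combining (union): only the r=12 sphere is present, so the union is just that shape — boundary = 74.90 mm. So its perimeter = 74.90 mm. Layer 89 (z = 22.25): the r=12 sphere contributes a regular 16-gon of circumradius √(12²−10.25²) = 6.240 (perimeter = 2·16·6.240·sin(180°/16) = 38.96 mm); the 16×26 cube at (2, 7) contributes its full rectangle (perimeter 84.00 mm); Combining (union): the 2 present regions are separate (no shared area or edge), so areas and boundary lengths simply add and each stays a separate island — boundary = 122.96 mm. So its perimeter = 122.96 mm. Layer 89 is larger (122.96 vs 74.90 mm).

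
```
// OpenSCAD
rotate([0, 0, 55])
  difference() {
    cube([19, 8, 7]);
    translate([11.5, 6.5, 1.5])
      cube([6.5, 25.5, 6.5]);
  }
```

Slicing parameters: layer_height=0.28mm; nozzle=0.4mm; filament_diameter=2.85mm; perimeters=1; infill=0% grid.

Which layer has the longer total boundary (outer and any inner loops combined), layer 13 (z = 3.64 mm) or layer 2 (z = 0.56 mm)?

Layer 13 (z = 3.64): the 19×8 cube contributes its full rectangle (perimeter 54.00 mm); the cube at (11.5, 6.5) is present — its section is the full 6.5×25.5 rectangle (perimeter 64.00 mm); Subtracting the remaining from the first: starting from the 19×8 cube, the 6.5×25.5 cube at (11.5, 6.5) partially overlaps it — only the 9.75 mm² overlap (of its 165.75 mm²) is removed, clipping the outline — boundary = 57.00 mm; (whole slice rotated 55° about Z — lengths, areas and connectivity unchanged). So its perimeter = 57.00 mm. Layer 2 (z = 0.56): the cube is present — its section is the full 19×8 rectangle (perimeter 54.00 mm); the cube at (11.5, 6.5) is absent (z outside [1.5, 8]); Subtracting the remaining from the first: none of the subtracted shapes is present at this height, so the 19×8 cube is unchanged — boundary = 54.00 mm; (whole slice rotated 55° about Z — lengths, areas and connectivity unchanged). So its perimeter = 54.00 mm. Layer 13 is larger (57.00 vs 54.00 mm).

layer 13 (z = 3.64 mm)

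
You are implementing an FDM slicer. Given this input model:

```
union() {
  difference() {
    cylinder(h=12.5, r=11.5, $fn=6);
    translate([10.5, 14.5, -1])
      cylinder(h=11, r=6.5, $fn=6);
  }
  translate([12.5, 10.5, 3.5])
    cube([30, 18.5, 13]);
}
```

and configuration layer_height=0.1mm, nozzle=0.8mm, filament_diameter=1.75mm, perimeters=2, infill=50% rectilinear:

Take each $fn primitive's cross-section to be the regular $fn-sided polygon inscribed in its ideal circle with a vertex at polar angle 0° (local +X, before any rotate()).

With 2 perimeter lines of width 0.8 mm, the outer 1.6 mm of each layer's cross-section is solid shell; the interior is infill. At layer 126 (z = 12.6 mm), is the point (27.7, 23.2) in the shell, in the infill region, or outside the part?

infill

At z = 12.6 mm: the cylinder does not reach this height (z outside [0, 12.5]); the cylinder at (10.5, 14.5) is absent (z outside [-1, 10]); Taking the first minus the rest: the first operand is absent here, so nothing remains; the cube at (12.5, 10.5) is present — its section is the full 30×18.5 rectangle; Combining (union): only the 30×18.5 cube at (12.5, 10.5) is present, so the union is just that shape — 1 connected region. Overall, the cross-section is a single solid region. The nearest boundary edge runs (42.50, 29.00)→(12.50, 29.00); distance from the point to it = 5.80 mm. The point is inside the cross-section and 5.80 mm from the nearest boundary — more than the 1.6 mm shell width (2 × 0.8), so it's in the infill interior.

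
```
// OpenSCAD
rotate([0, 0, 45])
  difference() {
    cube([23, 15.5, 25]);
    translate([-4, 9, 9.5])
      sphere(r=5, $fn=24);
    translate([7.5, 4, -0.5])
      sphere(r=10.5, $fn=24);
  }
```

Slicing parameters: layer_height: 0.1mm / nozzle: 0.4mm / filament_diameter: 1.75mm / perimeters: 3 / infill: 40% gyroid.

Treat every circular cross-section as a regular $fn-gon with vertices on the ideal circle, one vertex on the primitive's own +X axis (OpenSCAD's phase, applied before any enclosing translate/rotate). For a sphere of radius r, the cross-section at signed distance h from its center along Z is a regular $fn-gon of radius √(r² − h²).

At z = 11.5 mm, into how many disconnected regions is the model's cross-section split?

At z = 11.5 mm: the cube (footprint 23×15.5) is included at this height; the r=5 sphere at (-4, 9) slices to a regular 24-gon of circumradius 4.583 (√(r²−h²) with h=2 from center); the sphere at (7.5, 4) does not reach this height (|z−center|=12.000 > r=10.5); Subtracting the remaining from the first: starting from the 23×15.5 cube, the r=5 sphere at (-4, 9) partially overlaps it — only the 1.64 mm² overlap (of its 65.22 mm²) is removed, clipping the outline — 1 connected region; (rotated 45° about Z; rotation is an isometry so areas/perimeters/island counts are preserved). The result has 1 disconnected region.

1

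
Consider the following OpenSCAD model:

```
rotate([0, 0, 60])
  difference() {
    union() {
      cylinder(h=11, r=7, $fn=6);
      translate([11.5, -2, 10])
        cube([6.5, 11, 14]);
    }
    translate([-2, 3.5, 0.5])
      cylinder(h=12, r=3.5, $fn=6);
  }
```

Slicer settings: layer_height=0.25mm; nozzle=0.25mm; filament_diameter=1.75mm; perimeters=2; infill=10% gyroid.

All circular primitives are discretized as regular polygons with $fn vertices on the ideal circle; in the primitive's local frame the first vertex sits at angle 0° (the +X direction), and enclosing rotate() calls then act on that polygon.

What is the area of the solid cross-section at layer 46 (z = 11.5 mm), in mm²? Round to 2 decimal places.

71.50 mm²

At z = 11.5 mm: the cylinder is absent (z outside [0, 11]); the cube at (11.5, -2) (footprint 6.5×11) is included at this height (area 71.50 mm²); Combining (union): only the 6.5×11 cube at (11.5, -2) is present, so the union is just that shape — area = 71.50 mm²; the r=3.5 cylinder at (-2, 3.5) contributes a regular 6-gon of circumradius 3.5 (area = (6/2)·3.500²·sin(360°/6) = 31.83 mm²); After the difference (first − rest): starting from that combined region (71.50 mm²), the r=3.5 cylinder at (-2, 3.5) misses the remaining region (no effect) — area = 71.50 mm²; (rotated 60° about Z; rotation is an isometry so areas/perimeters/island counts are preserved). Overall, the cross-section is a single solid region. Net area = 71.50 mm².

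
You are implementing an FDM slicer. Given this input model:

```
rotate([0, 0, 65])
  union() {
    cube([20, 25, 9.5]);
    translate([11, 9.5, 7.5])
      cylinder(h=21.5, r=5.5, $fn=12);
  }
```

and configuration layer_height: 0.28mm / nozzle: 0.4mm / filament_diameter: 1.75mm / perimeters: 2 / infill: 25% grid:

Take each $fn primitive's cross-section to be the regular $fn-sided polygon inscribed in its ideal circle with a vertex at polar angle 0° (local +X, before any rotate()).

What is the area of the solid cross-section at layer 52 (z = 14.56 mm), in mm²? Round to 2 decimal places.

At z = 14.56 mm: the cube is not intersected at this z (z outside [0, 9.5]); the r=5.5 cylinder at (11, 9.5) gives a regular 12-gon of circumradius 5.5 (constant along its height) (area = (12/2)·5.500²·sin(360°/12) = 90.75 mm²); Merging all regions: only the r=5.5 cylinder at (11, 9.5) is present, so the union is just that shape — area = 90.75 mm²; (rotated 65° about Z; rotation is an isometry so areas/perimeters/island counts are preserved). Overall, the cross-section is a single solid region. Net area = 90.75 mm².

90.75 mm²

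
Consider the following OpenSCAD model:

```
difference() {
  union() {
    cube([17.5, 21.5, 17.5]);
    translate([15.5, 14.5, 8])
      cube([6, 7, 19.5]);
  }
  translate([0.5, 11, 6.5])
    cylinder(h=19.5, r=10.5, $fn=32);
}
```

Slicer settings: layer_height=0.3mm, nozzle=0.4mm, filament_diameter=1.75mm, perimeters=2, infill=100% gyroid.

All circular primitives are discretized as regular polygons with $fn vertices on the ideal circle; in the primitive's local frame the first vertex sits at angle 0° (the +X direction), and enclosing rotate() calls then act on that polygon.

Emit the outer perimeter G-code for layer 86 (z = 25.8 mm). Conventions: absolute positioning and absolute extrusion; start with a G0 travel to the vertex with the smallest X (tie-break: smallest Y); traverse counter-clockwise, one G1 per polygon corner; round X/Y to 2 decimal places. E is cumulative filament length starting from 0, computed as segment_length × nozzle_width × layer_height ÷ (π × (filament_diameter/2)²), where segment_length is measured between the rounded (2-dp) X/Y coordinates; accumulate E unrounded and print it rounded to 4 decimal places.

G0 X15.50 Y14.50 Z25.80
G1 X21.50 Y14.50 E0.2993
G1 X21.50 Y21.50 E0.6486
G1 X15.50 Y21.50 E0.9479
G1 X15.50 Y14.50 E1.2971

At z = 25.8 mm: the cube does not reach this height (z outside [0, 17.5]); the cube at (15.5, 14.5) is present — its section is the full 6×7 rectangle; Merging all regions: only the 6×7 cube at (15.5, 14.5) is present, so the union is just that shape — 1 connected region; the cylinder at (0.5, 11): section is a regular 32-gon, circumradius r=10.5; Subtracting the remaining from the first: starting from that combined region, the r=10.5 cylinder at (0.5, 11) misses the remaining region (no effect) — 1 connected region. The outline is a single polygon with 4 vertices. Extrusion per mm of travel: 0.4 × 0.3 / (π × 0.875²) = 0.049890. Accumulating E over each segment gives final E = 1.2971.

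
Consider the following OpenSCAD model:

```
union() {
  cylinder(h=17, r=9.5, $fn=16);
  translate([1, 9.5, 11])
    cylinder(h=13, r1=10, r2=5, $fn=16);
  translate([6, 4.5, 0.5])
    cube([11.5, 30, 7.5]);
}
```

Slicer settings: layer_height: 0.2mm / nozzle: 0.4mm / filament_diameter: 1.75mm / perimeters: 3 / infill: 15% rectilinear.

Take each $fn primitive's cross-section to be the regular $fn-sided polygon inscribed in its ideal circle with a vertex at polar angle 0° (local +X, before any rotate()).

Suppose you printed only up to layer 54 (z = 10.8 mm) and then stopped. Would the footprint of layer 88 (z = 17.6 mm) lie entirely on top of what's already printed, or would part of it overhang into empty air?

Compare the two slices. At z = 10.8: the cylinder: section is a regular 16-gon, circumradius r=9.5 (area = (16/2)·9.500²·sin(360°/16) = 276.30 mm²); the cone at (1, 9.5) does not reach this height (z outside [11, 24]); the cube at (6, 4.5) is absent (z outside [0.5, 8]); Merging all regions: only the r=9.5 cylinder is present, so the union is just that shape — area = 276.30 mm². At z = 17.6: the cylinder is absent (z outside [0, 17]); the cone at (1, 9.5) contributes a regular 16-gon of circumradius 7.462 (interpolated between r1=10 and r2=5 at t=0.508) (area = (16/2)·7.462²·sin(360°/16) = 170.45 mm²); the cube at (6, 4.5) does not reach this height (z outside [0.5, 8]); Combining (union): only the cone at (1, 9.5) is present, so the union is just that shape — area = 170.45 mm². Checking containment: at z = 17.6 the cross-section extends beyond the z = 10.8 cross-section by about 102.01 mm².

part overhangs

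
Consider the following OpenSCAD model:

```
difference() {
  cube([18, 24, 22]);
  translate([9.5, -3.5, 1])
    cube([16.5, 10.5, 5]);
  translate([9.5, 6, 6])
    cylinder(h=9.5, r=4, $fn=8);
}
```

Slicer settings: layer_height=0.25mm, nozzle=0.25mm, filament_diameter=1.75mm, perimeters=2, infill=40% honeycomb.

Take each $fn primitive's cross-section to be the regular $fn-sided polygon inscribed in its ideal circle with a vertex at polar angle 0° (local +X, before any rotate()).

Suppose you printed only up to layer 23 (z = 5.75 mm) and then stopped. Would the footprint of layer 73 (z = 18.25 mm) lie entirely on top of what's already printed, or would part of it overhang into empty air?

Compare the two slices. At z = 5.75: the cube (footprint 18×24) is included at this height (area 432.00 mm²); the cube at (9.5, -3.5) (footprint 16.5×10.5) is included at this height (area 173.25 mm²); the cylinder at (9.5, 6) is absent (z outside [6, 15.5]); Taking the first minus the rest: starting from the 18×24 cube (432.00 mm²), the 16.5×10.5 cube at (9.5, -3.5) partially overlaps it — only the 59.50 mm² overlap (of its 173.25 mm²) is removed, clipping the outline — area = 372.50 mm². At z = 18.25: the cube is present — its section is the full 18×24 rectangle (area 432.00 mm²); the cube at (9.5, -3.5) does not reach this height (z outside [1, 6]); the cylinder at (9.5, 6) is not intersected at this z (z outside [6, 15.5]); Subtracting the remaining from the first: none of the subtracted shapes is present at this height, so the 18×24 cube is unchanged — area = 432.00 mm². Checking containment: at z = 18.25 the cross-section extends beyond the z = 5.75 cross-section by about 59.50 mm².

part overhangs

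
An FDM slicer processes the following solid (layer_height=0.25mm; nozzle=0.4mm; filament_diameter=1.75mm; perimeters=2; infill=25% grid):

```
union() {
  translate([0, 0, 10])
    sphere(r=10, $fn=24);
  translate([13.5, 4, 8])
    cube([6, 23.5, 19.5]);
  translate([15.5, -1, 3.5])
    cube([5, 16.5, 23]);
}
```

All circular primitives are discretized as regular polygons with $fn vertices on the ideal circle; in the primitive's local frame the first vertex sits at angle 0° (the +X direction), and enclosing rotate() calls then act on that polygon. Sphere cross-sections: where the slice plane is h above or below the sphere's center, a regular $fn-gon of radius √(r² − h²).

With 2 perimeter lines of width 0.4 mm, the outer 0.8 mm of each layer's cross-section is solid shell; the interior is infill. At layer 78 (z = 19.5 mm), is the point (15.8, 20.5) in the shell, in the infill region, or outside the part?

infill

At z = 19.5 mm: the r=10 sphere contributes a regular 24-gon of circumradius √(10²−9.5²) = 3.122; the 6×23.5 cube at (13.5, 4) contributes its full rectangle; the 5×16.5 cube at (15.5, -1) contributes its full rectangle; Taking the union: the regions partially overlap (shared area 46.00 mm²), so overlapping operands fuse into one piece — 2 connected regions. Overall, the cross-section has 2 separate islands. The nearest boundary edge runs (13.50, 4.00)→(13.50, 27.50); distance from the point to it = 2.30 mm. (Shell/infill is judged within the island containing the point — the largest one.) The point is inside the cross-section and 2.30 mm from the nearest boundary — more than the 0.8 mm shell width (2 × 0.4), so it's in the infill interior.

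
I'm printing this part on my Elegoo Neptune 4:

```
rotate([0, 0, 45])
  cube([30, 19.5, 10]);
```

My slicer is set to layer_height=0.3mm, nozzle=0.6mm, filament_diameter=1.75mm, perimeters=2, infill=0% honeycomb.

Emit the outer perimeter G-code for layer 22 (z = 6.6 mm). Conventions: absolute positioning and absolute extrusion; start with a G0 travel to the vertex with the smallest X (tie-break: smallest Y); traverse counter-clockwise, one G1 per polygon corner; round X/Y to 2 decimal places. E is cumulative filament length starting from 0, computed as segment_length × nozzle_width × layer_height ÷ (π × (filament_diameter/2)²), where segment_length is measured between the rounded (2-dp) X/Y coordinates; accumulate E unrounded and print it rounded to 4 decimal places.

At z = 6.6 mm: the cube is present — its section is the full 30×19.5 rectangle; (whole slice rotated 45° about Z — lengths, areas and connectivity unchanged). The outline is a single polygon with 4 vertices. Extrusion per mm of travel: 0.6 × 0.3 / (π × 0.875²) = 0.074835. Accumulating E over each segment gives final E = 7.4083.

G0 X-13.79 Y13.79 Z6.60
G1 X0.00 Y0.00 E1.4594
G1 X21.21 Y21.21 E3.7042
G1 X7.42 Y35.00 E5.1636
G1 X-13.79 Y13.79 E7.4083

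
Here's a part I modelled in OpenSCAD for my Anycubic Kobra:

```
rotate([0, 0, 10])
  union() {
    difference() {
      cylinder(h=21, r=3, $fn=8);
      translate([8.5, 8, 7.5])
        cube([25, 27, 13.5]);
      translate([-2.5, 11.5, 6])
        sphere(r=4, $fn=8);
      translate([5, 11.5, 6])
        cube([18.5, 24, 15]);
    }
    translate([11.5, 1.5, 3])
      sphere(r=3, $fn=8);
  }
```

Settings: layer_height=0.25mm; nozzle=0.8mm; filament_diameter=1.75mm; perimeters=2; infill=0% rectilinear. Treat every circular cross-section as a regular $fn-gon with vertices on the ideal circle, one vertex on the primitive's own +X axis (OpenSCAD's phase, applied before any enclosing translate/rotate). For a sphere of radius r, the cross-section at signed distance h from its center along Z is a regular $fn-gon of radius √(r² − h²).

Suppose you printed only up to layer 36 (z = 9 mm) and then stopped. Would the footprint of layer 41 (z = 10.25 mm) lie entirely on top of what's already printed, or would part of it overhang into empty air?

Compare the two slices. At z = 9: the cylinder: section is a regular 8-gon, circumradius r=3 (area = (8/2)·3.000²·sin(360°/8) = 25.46 mm²); the 25×27 cube at (8.5, 8) contributes its full rectangle (area 675.00 mm²); the sphere at (-2.5, 11.5): section is a regular 8-gon, circumradius = √(r²−h²) = √(4²−3²) = 2.646 (area = (8/2)·2.646²·sin(360°/8) = 19.80 mm²); the cube at (5, 11.5) (footprint 18.5×24) is included at this height (area 444.00 mm²); Subtracting the remaining from the first: starting from the r=3 cylinder (25.46 mm²), the 25×27 cube at (8.5, 8) misses the remaining region (no effect); the r=4 sphere at (-2.5, 11.5) misses the remaining region (no effect); the 18.5×24 cube at (5, 11.5) misses the remaining region (no effect) — area = 25.46 mm²; the sphere at (11.5, 1.5) does not reach this height (|z−center|=6.000 > r=3); Taking the union: only the result so far is present, so the union is just that shape — area = 25.46 mm²; (whole slice rotated 10° about Z — lengths, areas and connectivity unchanged). At z = 10.25: the cylinder: section is a regular 8-gon, circumradius r=3 (area = (8/2)·3.000²·sin(360°/8) = 25.46 mm²); the cube at (8.5, 8) is present — its section is the full 25×27 rectangle (area 675.00 mm²); the sphere at (-2.5, 11.5) does not reach this height (|z−center|=4.250 > r=4); the 18.5×24 cube at (5, 11.5) contributes its full rectangle (area 444.00 mm²); Taking the first minus the rest: starting from the r=3 cylinder (25.46 mm²), the 25×27 cube at (8.5, 8) misses the remaining region (no effect); the 18.5×24 cube at (5, 11.5) misses the remaining region (no effect) — area = 25.46 mm²; the sphere at (11.5, 1.5) does not reach this height (|z−center|=7.250 > r=3); Combining (union): only the result so far is present, so the union is just that shape — area = 25.46 mm²; (rotated 10° about Z; rotation is an isometry so areas/perimeters/island counts are preserved). Checking containment: the cross-section at z = 10.25 is a subset of the cross-section at z = 9.

entirely on top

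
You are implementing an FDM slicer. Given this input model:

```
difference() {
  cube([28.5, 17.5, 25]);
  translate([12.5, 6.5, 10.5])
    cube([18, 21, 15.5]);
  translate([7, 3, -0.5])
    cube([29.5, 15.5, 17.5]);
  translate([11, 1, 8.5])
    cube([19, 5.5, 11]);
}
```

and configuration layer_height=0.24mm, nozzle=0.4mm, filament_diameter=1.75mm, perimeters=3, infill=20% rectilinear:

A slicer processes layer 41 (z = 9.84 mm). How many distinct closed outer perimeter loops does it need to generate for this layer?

At z = 9.84 mm: the 28.5×17.5 cube contributes its full rectangle; the cube at (12.5, 6.5) is absent (z outside [10.5, 26]); the 29.5×15.5 cube at (7, 3) contributes its full rectangle; the cube at (11, 1) is present — its section is the full 19×5.5 rectangle; Taking the first minus the rest: starting from the 28.5×17.5 cube, the 29.5×15.5 cube at (7, 3) partially overlaps it — only the 311.75 mm² overlap (of its 457.25 mm²) is removed, clipping the outline; the 19×5.5 cube at (11, 1) partially overlaps it — only the 35.00 mm² overlap (of its 104.50 mm²) is removed, clipping the outline — 1 connected region. The result has 1 disconnected region.

1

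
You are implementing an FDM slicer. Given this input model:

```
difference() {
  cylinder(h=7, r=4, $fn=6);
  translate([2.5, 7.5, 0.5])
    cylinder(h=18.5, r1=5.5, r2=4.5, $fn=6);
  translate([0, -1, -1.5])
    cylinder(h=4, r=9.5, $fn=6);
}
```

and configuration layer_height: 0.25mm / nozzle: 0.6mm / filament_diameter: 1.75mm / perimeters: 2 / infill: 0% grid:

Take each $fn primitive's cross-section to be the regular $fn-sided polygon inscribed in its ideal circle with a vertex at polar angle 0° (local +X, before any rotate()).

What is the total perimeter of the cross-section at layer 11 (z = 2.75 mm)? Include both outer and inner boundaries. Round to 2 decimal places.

24.00 mm

At z = 2.75 mm: the cylinder: section is a regular 6-gon, circumradius r=4 (perimeter = 2·6·4.000·sin(180°/6) = 24.00 mm); the cone at (2.5, 7.5): at t=0.122 of its height the radius interpolates to r₁+(r₂−r₁)t = 5.378, giving a regular 6-gon of that circumradius (perimeter = 2·6·5.378·sin(180°/6) = 32.27 mm); the cylinder at (0, -1) is not intersected at this z (z outside [-1.5, 2.5]); Taking the first minus the rest: starting from the r=4 cylinder, the cone at (2.5, 7.5) partially overlaps it — only the 1.58 mm² overlap (of its 75.15 mm²) is removed, clipping the outline — boundary = 24.00 mm. Overall, the cross-section is a single solid region. Total boundary length (outer) = 24.00 mm.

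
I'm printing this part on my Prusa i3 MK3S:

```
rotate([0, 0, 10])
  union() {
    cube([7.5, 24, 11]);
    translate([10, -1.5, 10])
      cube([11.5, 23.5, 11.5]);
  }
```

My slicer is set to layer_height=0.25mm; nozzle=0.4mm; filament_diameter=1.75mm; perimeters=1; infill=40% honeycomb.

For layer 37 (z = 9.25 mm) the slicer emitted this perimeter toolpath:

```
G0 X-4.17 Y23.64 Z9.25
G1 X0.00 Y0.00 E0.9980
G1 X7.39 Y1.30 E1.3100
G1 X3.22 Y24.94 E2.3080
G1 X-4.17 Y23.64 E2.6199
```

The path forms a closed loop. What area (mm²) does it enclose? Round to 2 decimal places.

Apply the shoelace formula to the sequence of (X, Y) vertices; enclosed area = 180.12 mm².

180.12 mm²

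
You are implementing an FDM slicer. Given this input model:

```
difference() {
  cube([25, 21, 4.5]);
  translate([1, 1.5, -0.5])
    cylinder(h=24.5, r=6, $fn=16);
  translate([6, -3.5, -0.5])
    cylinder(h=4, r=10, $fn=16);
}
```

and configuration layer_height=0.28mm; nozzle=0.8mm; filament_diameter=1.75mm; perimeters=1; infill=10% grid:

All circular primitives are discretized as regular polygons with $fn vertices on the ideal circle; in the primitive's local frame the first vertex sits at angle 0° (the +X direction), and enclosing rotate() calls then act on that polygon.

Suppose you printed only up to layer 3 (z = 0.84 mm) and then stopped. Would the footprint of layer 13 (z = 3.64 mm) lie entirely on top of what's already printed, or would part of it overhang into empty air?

part overhangs

Compare the two slices. At z = 0.84: the 25×21 cube contributes its full rectangle (area 525.00 mm²); the cylinder at (1, 1.5): section is a regular 16-gon, circumradius r=6 (area = (16/2)·6.000²·sin(360°/16) = 110.21 mm²); the r=10 cylinder at (6, -3.5) gives a regular 16-gon of circumradius 10 (constant along its height) (area = (16/2)·10.000²·sin(360°/16) = 306.15 mm²); Taking the first minus the rest: starting from the 25×21 cube (525.00 mm²), the r=6 cylinder at (1, 1.5) partially overlaps it — only the 43.73 mm² overlap (of its 110.21 mm²) is removed, clipping the outline; the r=10 cylinder at (6, -3.5) partially overlaps it — only the 40.64 mm² overlap (of its 306.15 mm²) is removed, clipping the outline — area = 440.63 mm². At z = 3.64: the cube (footprint 25×21) is included at this height (area 525.00 mm²); the r=6 cylinder at (1, 1.5) gives a regular 16-gon of circumradius 6 (constant along its height) (area = (16/2)·6.000²·sin(360°/16) = 110.21 mm²); the cylinder at (6, -3.5) is absent (z outside [-0.5, 3.5]); Subtracting the remaining from the first: starting from the 25×21 cube (525.00 mm²), the r=6 cylinder at (1, 1.5) partially overlaps it — only the 43.73 mm² overlap (of its 110.21 mm²) is removed, clipping the outline — area = 481.27 mm². Checking containment: at z = 3.64 the cross-section extends beyond the z = 0.84 cross-section by about 40.64 mm².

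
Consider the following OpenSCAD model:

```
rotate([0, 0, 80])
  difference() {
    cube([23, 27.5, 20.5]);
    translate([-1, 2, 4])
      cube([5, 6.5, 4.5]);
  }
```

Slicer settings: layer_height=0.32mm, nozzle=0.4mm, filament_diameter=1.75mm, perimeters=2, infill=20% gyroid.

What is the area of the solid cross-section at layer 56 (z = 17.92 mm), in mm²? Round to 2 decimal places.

632.50 mm²

At z = 17.92 mm: the 23×27.5 cube contributes its full rectangle (area 632.50 mm²); the cube at (-1, 2) does not reach this height (z outside [4, 8.5]); After the difference (first − rest): none of the subtracted shapes is present at this height, so the 23×27.5 cube is unchanged — area = 632.50 mm²; (rotated 80° about Z; rotation is an isometry so areas/perimeters/island counts are preserved). Overall, the cross-section is a single solid region. Net area = 632.50 mm².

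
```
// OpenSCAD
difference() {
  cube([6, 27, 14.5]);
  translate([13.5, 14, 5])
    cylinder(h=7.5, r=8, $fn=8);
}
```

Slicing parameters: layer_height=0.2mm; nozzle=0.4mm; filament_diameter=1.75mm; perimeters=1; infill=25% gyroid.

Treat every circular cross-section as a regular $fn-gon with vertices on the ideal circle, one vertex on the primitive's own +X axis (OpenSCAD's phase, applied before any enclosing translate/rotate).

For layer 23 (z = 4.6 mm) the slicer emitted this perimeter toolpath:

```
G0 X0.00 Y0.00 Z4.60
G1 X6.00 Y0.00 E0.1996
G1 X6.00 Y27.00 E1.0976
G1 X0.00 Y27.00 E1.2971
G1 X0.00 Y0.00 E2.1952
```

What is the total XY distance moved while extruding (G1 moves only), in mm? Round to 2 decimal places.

Sum the Euclidean lengths of each G1 segment: total = 66.00 mm.

66.00 mm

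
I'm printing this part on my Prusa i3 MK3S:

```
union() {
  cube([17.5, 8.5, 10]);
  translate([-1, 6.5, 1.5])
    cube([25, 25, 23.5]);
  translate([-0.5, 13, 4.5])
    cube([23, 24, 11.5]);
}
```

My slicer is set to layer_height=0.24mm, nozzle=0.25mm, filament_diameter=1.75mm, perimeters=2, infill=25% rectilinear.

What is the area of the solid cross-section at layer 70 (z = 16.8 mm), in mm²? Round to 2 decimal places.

At z = 16.8 mm: the cube is absent (z outside [0, 10]); the cube at (-1, 6.5) (footprint 25×25) is included at this height (area 625.00 mm²); the cube at (-0.5, 13) does not reach this height (z outside [4.5, 16]); Merging all regions: only the 25×25 cube at (-1, 6.5) is present, so the union is just that shape — area = 625.00 mm². Overall, the cross-section is a single solid region. Net area = 625.00 mm².

625.00 mm²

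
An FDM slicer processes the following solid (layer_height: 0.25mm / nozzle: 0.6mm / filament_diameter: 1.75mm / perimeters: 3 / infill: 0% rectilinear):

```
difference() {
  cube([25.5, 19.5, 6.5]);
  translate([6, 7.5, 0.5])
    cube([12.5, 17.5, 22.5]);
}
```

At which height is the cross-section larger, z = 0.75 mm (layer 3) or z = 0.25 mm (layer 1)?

layer 1 (z = 0.25 mm)

Layer 3 (z = 0.75): the cube is present — its section is the full 25.5×19.5 rectangle (area 497.25 mm²); the cube at (6, 7.5) is present — its section is the full 12.5×17.5 rectangle (area 218.75 mm²); Subtracting the remaining from the first: starting from the 25.5×19.5 cube (497.25 mm²), the 12.5×17.5 cube at (6, 7.5) partially overlaps it — only the 150.00 mm² overlap (of its 218.75 mm²) is removed, clipping the outline — area = 347.25 mm². So its area = 347.25 mm². Layer 1 (z = 0.25): the 25.5×19.5 cube contributes its full rectangle (area 497.25 mm²); the cube at (6, 7.5) does not reach this height (z outside [0.5, 23]); Taking the first minus the rest: none of the subtracted shapes is present at this height, so the 25.5×19.5 cube is unchanged — area = 497.25 mm². So its area = 497.25 mm². Layer 1 is larger (497.25 vs 347.25 mm²).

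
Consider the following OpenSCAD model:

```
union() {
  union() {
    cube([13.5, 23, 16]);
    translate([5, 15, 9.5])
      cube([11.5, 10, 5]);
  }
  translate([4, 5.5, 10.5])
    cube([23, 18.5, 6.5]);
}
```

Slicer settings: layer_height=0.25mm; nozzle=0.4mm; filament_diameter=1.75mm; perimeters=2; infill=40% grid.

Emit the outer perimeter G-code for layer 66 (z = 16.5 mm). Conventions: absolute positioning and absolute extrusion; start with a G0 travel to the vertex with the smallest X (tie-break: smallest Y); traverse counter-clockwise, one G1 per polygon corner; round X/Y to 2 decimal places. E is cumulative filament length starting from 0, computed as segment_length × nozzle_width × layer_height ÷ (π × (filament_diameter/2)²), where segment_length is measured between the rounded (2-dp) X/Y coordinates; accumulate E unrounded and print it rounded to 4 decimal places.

At z = 16.5 mm: the cube is absent (z outside [0, 16]); the cube at (5, 15) does not reach this height (z outside [9.5, 14.5]); Merging all regions: nothing is present at this height; the cube at (4, 5.5) (footprint 23×18.5) is included at this height; Merging all regions: only the 23×18.5 cube at (4, 5.5) is present, so the union is just that shape — 1 connected region. The outline is a single polygon with 4 vertices. Extrusion per mm of travel: 0.4 × 0.25 / (π × 0.875²) = 0.041575. Accumulating E over each segment gives final E = 3.4507.

G0 X4.00 Y5.50 Z16.50
G1 X27.00 Y5.50 E0.9562
G1 X27.00 Y24.00 E1.7254
G1 X4.00 Y24.00 E2.6816
G1 X4.00 Y5.50 E3.4507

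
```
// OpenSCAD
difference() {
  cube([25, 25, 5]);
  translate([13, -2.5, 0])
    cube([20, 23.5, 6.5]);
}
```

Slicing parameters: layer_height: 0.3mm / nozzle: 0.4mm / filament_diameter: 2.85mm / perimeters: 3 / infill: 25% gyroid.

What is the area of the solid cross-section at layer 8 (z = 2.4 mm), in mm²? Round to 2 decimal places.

373.00 mm²

At z = 2.4 mm: the cube is present — its section is the full 25×25 rectangle (area 625.00 mm²); the 20×23.5 cube at (13, -2.5) contributes its full rectangle (area 470.00 mm²); Subtracting the remaining from the first: starting from the 25×25 cube (625.00 mm²), the 20×23.5 cube at (13, -2.5) partially overlaps it — only the 252.00 mm² overlap (of its 470.00 mm²) is removed, clipping the outline — area = 373.00 mm². Overall, the cross-section is a single solid region. Net area = 373.00 mm².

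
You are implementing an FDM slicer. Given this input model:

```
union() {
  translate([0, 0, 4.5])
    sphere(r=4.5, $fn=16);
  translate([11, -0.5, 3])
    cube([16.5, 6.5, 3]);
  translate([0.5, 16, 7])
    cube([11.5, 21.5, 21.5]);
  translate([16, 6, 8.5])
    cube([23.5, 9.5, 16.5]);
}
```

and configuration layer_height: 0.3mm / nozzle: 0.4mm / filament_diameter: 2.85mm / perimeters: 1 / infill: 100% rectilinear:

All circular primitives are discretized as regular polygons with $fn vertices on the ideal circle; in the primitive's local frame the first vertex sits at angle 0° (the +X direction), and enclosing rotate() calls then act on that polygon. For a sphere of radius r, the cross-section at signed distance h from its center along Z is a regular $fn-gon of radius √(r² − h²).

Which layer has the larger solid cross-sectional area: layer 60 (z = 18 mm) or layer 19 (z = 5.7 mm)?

Layer 60 (z = 18): the sphere is not intersected at this z (|z−center|=13.500 > r=4.5); the cube at (11, -0.5) does not reach this height (z outside [3, 6]); the cube at (0.5, 16) (footprint 11.5×21.5) is included at this height (area 247.25 mm²); the cube at (16, 6) is present — its section is the full 23.5×9.5 rectangle (area 223.25 mm²); Combining (union): the 2 present regions are separate (no shared area or edge), so areas and boundary lengths simply add and each stays a separate island — area = 470.50 mm². So its area = 470.50 mm². Layer 19 (z = 5.7): the r=4.5 sphere contributes a regular 16-gon of circumradius √(4.5²−1.2²) = 4.337 (area = (16/2)·4.337²·sin(360°/16) = 57.59 mm²); the 16.5×6.5 cube at (11, -0.5) contributes its full rectangle (area 107.25 mm²); the cube at (0.5, 16) does not reach this height (z outside [7, 28.5]); the cube at (16, 6) is absent (z outside [8.5, 25]); Taking the union: the 2 present regions are separate (no shared area or edge), so areas and boundary lengths simply add and each stays a separate island — area = 164.84 mm². So its area = 164.84 mm². Layer 60 is larger (470.50 vs 164.84 mm²).

layer 60 (z = 18 mm)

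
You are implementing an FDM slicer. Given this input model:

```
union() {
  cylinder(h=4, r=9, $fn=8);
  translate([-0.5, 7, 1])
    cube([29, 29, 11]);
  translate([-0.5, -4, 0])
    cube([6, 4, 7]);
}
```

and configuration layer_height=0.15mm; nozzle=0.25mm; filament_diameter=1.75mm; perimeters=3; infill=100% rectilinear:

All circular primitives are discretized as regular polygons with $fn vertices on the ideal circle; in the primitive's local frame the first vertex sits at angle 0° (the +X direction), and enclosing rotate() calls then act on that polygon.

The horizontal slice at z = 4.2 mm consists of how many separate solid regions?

At z = 4.2 mm: the cylinder does not reach this height (z outside [0, 4]); the cube at (-0.5, 7) (footprint 29×29) is included at this height; the 6×4 cube at (-0.5, -4) contributes its full rectangle; Merging all regions: the 2 present regions are separate (no shared area or edge), so areas and boundary lengths simply add and each stays a separate island — 2 connected regions. The result has 2 disconnected regions.

2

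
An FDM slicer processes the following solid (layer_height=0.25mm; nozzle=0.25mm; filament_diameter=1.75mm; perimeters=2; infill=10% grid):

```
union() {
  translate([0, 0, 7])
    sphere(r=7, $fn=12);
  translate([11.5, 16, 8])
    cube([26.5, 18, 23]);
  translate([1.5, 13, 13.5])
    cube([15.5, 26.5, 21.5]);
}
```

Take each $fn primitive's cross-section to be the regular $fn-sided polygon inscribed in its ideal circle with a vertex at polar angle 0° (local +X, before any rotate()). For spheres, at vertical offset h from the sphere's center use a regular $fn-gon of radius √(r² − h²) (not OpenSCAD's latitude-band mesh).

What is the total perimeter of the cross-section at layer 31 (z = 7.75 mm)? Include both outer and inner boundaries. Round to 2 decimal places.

43.23 mm

At z = 7.75 mm: the r=7 sphere slices to a regular 12-gon of circumradius 6.960 (√(r²−h²) with h=0.75 from center) (perimeter = 2·12·6.960·sin(180°/12) = 43.23 mm); the cube at (11.5, 16) does not reach this height (z outside [8, 31]); the cube at (1.5, 13) is absent (z outside [13.5, 35]); Merging all regions: only the r=7 sphere is present, so the union is just that shape — boundary = 43.23 mm. Overall, the cross-section is a single solid region. Total boundary length (outer) = 43.23 mm.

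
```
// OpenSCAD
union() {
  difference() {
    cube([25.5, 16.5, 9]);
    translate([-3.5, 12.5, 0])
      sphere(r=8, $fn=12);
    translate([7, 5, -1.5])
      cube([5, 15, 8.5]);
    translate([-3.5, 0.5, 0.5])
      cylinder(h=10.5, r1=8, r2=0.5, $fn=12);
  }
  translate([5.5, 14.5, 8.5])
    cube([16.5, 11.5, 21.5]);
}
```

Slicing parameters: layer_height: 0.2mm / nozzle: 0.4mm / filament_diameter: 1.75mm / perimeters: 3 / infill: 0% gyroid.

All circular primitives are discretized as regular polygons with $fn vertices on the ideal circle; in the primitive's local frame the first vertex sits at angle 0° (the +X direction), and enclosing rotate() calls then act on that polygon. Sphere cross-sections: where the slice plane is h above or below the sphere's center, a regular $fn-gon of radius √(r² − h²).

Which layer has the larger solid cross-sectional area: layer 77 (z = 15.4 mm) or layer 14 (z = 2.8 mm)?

layer 14 (z = 2.8 mm)

Layer 77 (z = 15.4): the cube is not intersected at this z (z outside [0, 9]); the sphere at (-3.5, 12.5) does not reach this height (|z−center|=15.400 > r=8); the cube at (7, 5) is not intersected at this z (z outside [-1.5, 7]); the cone at (-3.5, 0.5) does not reach this height (z outside [0.5, 11]); Taking the first minus the rest: the first operand is absent here, so nothing remains; the 16.5×11.5 cube at (5.5, 14.5) contributes its full rectangle (area 189.75 mm²); Taking the union: only the 16.5×11.5 cube at (5.5, 14.5) is present, so the union is just that shape — area = 189.75 mm². So its area = 189.75 mm². Layer 14 (z = 2.8): the cube is present — its section is the full 25.5×16.5 rectangle (area 420.75 mm²); the r=8 sphere at (-3.5, 12.5) slices to a regular 12-gon of circumradius 7.494 (√(r²−h²) with h=2.8 from center) (area = (12/2)·7.494²·sin(360°/12) = 168.48 mm²); the cube at (7, 5) is present — its section is the full 5×15 rectangle (area 75.00 mm²); the cone at (-3.5, 0.5) contributes a regular 12-gon of circumradius 6.357 (interpolated between r1=8 and r2=0.5 at t=0.219) (area = (12/2)·6.357²·sin(360°/12) = 121.24 mm²); After the difference (first − rest): starting from the 25.5×16.5 cube (420.75 mm²), the r=8 sphere at (-3.5, 12.5) partially overlaps it — only the 31.34 mm² overlap (of its 168.48 mm²) is removed, clipping the outline; the 5×15 cube at (7, 5) partially overlaps it — only the 57.50 mm² overlap (of its 75.00 mm²) is removed, clipping the outline; the cone at (-3.5, 0.5) partially overlaps it — only the 11.13 mm² overlap (of its 121.24 mm²) is removed, clipping the outline — area = 320.77 mm²; the cube at (5.5, 14.5) is not intersected at this z (z outside [8.5, 30]); Taking the union: only the result so far is present, so the union is just that shape — area = 320.77 mm². So its area = 320.77 mm². Layer 14 is larger (320.77 vs 189.75 mm²).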